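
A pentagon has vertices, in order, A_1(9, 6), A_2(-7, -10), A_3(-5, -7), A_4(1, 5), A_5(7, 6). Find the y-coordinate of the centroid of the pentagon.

Apply the surveyor's formula. First the cross-terms c_i = x_i·y_{i+1} − x_{i+1}·y_i:
  -48, -1, -18, -29, -12  ⇒  2A = -108, A = -54.
Then Σ (y_i + y_{i+1})·c_i = -218, so ȳ = -218 / (6·(-54)) = 109/162.

109/162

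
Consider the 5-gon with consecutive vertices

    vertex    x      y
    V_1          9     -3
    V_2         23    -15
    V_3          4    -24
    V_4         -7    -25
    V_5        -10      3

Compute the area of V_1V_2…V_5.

547

Apply the shoelace formula: 2A = Σ (x_i·y_{i+1} − x_{i+1}·y_i), indices taken mod 5.
V_1→V_2: (9)(-15) − (23)(-3) = -66
V_2→V_3: (23)(-24) − (4)(-15) = -492
V_3→V_4: (4)(-25) − (-7)(-24) = -268
V_4→V_5: (-7)(3) − (-10)(-25) = -271
V_5→V_1: (-10)(-3) − (9)(3) = 3
Σ = -1094
Area = |Σ|/2 = 547.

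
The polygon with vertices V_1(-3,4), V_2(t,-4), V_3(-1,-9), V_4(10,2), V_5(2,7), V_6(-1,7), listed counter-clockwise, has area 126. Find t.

-4

The doubled signed area Σ (x_i y_{i+1} − x_{i+1} y_i) is linear in t.
With t=0 it equals 200; the coefficient of t is -13 (from the two edges through V_2).
So -13·t + 200 = 2·126 = 252 ⇒ t = -4.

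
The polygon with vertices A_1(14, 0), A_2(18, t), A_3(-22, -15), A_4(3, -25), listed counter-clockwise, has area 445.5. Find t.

Write out the shoelace sum; only the two edges meeting at A_2 involve t:
2·Area = [(14·t − 18·0) + (18·(-15) − (-22)·t)] + 945
       = 36·t + 675 = 891
⇒ t = 6.

6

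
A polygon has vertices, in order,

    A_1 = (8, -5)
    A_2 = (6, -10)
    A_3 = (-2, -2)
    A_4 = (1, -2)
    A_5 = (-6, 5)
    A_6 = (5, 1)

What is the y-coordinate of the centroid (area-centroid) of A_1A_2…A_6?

-115/49

Apply the shoelace formula. First the cross-terms c_i = x_i·y_{i+1} − x_{i+1}·y_i:
  -50, -32, 6, -7, -31, -33  ⇒  2A = -147, A = -73.5.
Then Σ (y_i + y_{i+1})·c_i = 1035, so ȳ = 1035 / (6·(-73.5)) = -115/49.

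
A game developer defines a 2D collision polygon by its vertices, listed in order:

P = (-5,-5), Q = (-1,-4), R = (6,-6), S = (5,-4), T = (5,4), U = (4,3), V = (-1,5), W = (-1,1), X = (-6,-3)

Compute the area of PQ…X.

Apply Gauss's area formula: 2A = Σ (x_i·y_{i+1} − x_{i+1}·y_i), indices taken mod 9.
Σ = (15) + (30) + (6) + (40) + (-1) + (23) + (4) + (9) + (15) = 141
Area = |Σ|/2 = 70.5.

70.5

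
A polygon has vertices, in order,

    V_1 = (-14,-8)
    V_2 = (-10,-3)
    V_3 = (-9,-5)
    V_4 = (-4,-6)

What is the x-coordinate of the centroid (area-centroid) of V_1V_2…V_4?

Apply the shoelace (surveyor's) formula. First the cross-terms c_i = x_i·y_{i+1} − x_{i+1}·y_i:
  -38, 23, 34, -52  ⇒  2A = -33, A = -16.5.
Then Σ (x_i + x_{i+1})·c_i = 969, so x̄ = 969 / (6·(-16.5)) = -323/33.

-323/33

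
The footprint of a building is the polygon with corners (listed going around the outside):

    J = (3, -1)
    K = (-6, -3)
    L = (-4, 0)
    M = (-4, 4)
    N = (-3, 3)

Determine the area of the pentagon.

24.5

Apply the shoelace (surveyor's) formula: 2A = Σ (x_i·y_{i+1} − x_{i+1}·y_i), indices taken mod 5.
J→K: (3)(-3) − (-6)(-1) = -15
K→L: (-6)(0) − (-4)(-3) = -12
L→M: (-4)(4) − (-4)(0) = -16
M→N: (-4)(3) − (-3)(4) = 0
N→J: (-3)(-1) − (3)(3) = -6
Σ = -49
Area = |Σ|/2 = 24.5.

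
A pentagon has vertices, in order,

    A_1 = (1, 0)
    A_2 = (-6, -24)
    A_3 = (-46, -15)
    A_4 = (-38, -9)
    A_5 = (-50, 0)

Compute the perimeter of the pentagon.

142

|A_1A_2| = √((-7)² + (-24)²) = √625 = 25
|A_2A_3| = √((-40)² + (9)²) = √1681 = 41
|A_3A_4| = √((8)² + (6)²) = √100 = 10
|A_4A_5| = √((-12)² + (9)²) = √225 = 15
|A_5A_1| = √((51)² + (0)²) = √2601 = 51
Perimeter = 25 + 41 + 10 + 15 + 51 = 142.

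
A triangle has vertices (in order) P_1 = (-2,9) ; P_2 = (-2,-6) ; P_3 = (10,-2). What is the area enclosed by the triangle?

Apply the surveyor's formula: 2A = Σ (x_i·y_{i+1} − x_{i+1}·y_i), indices taken mod 3.
Σ = (30) + (64) + (86) = 180
Area = |Σ|/2 = 90.

90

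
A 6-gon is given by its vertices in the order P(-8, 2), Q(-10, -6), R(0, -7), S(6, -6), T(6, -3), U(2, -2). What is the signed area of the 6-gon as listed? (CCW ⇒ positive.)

90

Apply Gauss's area formula: 2A = Σ (x_i·y_{i+1} − x_{i+1}·y_i), indices taken mod 6.
Cross-terms: 68, 70, 42, 18, -6, -12  ⇒  Σ = 180
Signed area = Σ/2 = 90 (positive ⇒ counter-clockwise traversal).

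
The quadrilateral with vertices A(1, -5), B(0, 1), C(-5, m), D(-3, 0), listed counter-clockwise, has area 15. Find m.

3

Write out the shoelace sum; only the two edges meeting at C involve m:
2·Area = [(0·m − (-5)·1) + ((-5)·0 − (-3)·m)] + 16
       = 3·m + 21 = 30
⇒ m = 3.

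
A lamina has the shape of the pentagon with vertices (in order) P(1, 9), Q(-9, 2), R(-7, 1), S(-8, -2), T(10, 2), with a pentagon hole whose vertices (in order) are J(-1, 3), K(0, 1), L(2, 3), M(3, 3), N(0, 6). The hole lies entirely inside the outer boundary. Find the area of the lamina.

92

Outer boundary:
P→Q: (1)(2) − (-9)(9) = 83
Q→R: (-9)(1) − (-7)(2) = 5
R→S: (-7)(-2) − (-8)(1) = 22
S→T: (-8)(2) − (10)(-2) = 4
T→P: (10)(9) − (1)(2) = 88
Σ = 202
Area = |Σ|/2 = 101.
Hole:
Apply Gauss's area formula: 2A = Σ (x_i·y_{i+1} − x_{i+1}·y_i), indices taken mod 5.
Σ = (-1) + (-2) + (-3) + (18) + (6) = 18
Area = |Σ|/2 = 9.
Net area = 101 − 9 = 92.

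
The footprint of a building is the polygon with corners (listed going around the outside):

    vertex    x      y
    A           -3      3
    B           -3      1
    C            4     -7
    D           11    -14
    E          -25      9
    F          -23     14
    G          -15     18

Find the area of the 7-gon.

272.5

Apply the shoelace (surveyor's) formula: 2A = Σ (x_i·y_{i+1} − x_{i+1}·y_i), indices taken mod 7.
Cross-terms: 6, 17, 21, -251, -143, -204, 9  ⇒  Σ = -545
Area = |Σ|/2 = 272.5.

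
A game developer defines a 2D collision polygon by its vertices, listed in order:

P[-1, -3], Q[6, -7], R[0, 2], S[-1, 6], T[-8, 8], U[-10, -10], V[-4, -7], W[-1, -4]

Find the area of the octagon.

Apply the shoelace formula: 2A = Σ (x_i·y_{i+1} − x_{i+1}·y_i), indices taken mod 8.
Σ = (25) + (12) + (2) + (40) + (160) + (30) + (9) + (-1) = 277
Area = |Σ|/2 = 138.5.

138.5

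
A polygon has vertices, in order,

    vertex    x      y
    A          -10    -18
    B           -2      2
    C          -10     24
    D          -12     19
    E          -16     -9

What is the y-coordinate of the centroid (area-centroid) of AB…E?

263/156

Apply the surveyor's formula. First the cross-terms c_i = x_i·y_{i+1} − x_{i+1}·y_i:
  -56, -28, 98, 412, 198  ⇒  2A = 624, A = 312.
Then Σ (y_i + y_{i+1})·c_i = 3156, so ȳ = 3156 / (6·312) = 263/156.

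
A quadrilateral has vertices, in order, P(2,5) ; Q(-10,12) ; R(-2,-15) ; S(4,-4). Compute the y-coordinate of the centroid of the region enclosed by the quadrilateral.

-22/43

Apply the shoelace (surveyor's) formula. First the cross-terms c_i = x_i·y_{i+1} − x_{i+1}·y_i:
  74, 174, 68, 28  ⇒  2A = 344, A = 172.
Then Σ (y_i + y_{i+1})·c_i = -528, so ȳ = -528 / (6·172) = -22/43.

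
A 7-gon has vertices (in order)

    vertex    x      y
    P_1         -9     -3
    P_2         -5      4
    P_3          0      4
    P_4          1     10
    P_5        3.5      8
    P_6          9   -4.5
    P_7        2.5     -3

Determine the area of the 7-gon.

Apply Gauss's area formula: 2A = Σ (x_i·y_{i+1} − x_{i+1}·y_i), indices taken mod 7.
P_1→P_2: (-9)(4) − (-5)(-3) = -51
P_2→P_3: (-5)(4) − (0)(4) = -20
P_3→P_4: (0)(10) − (1)(4) = -4
P_4→P_5: (1)(8) − (3.5)(10) = -27
P_5→P_6: (3.5)(-4.5) − (9)(8) = -87.75
P_6→P_7: (9)(-3) − (2.5)(-4.5) = -15.75
P_7→P_1: (2.5)(-3) − (-9)(-3) = -34.5
Σ = -240
Area = |Σ|/2 = 120.

120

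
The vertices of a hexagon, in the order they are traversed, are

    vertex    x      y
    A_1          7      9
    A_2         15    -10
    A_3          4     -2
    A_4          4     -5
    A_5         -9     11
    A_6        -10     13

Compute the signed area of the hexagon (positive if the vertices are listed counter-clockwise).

A_1→A_2: (7)(-10) − (15)(9) = -205
A_2→A_3: (15)(-2) − (4)(-10) = 10
A_3→A_4: (4)(-5) − (4)(-2) = -12
A_4→A_5: (4)(11) − (-9)(-5) = -1
A_5→A_6: (-9)(13) − (-10)(11) = -7
A_6→A_1: (-10)(9) − (7)(13) = -181
Σ = -396
Signed area = Σ/2 = -198 (negative ⇒ clockwise traversal).

-198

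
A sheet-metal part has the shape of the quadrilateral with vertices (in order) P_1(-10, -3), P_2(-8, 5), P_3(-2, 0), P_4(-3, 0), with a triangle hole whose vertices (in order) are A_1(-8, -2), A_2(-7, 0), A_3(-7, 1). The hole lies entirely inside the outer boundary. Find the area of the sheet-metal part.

Outer boundary:
P_1→P_2: (-10)(5) − (-8)(-3) = -74
P_2→P_3: (-8)(0) − (-2)(5) = 10
P_3→P_4: (-2)(0) − (-3)(0) = 0
P_4→P_1: (-3)(-3) − (-10)(0) = 9
Σ = -55
Area = |Σ|/2 = 27.5.
Hole:
Apply the shoelace formula: 2A = Σ (x_i·y_{i+1} − x_{i+1}·y_i), indices taken mod 3.
Σ = (-14) + (-7) + (22) = 1
Area = |Σ|/2 = 0.5.
Net area = 27.5 − 0.5 = 27.

27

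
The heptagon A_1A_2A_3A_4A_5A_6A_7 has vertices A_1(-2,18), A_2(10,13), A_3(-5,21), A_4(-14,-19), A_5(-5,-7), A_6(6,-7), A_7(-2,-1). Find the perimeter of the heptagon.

126

|A_1A_2| = √((12)² + (-5)²) = √169 = 13
|A_2A_3| = √((-15)² + (8)²) = √289 = 17
|A_3A_4| = √((-9)² + (-40)²) = √1681 = 41
|A_4A_5| = √((9)² + (12)²) = √225 = 15
|A_5A_6| = √((11)² + (0)²) = √121 = 11
|A_6A_7| = √((-8)² + (6)²) = √100 = 10
|A_7A_1| = √((0)² + (19)²) = √361 = 19
Perimeter = 13 + 17 + 41 + 15 + 11 + 10 + 19 = 126.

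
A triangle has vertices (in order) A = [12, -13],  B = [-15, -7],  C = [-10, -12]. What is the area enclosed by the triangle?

Cross-terms: -279, 110, 274  ⇒  Σ = 105
Area = |Σ|/2 = 52.5.

52.5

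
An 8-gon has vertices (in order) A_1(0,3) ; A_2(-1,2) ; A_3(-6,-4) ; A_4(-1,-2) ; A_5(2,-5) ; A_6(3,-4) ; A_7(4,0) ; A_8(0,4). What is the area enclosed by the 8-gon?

A_1→A_2: (0)(2) − (-1)(3) = 3
A_2→A_3: (-1)(-4) − (-6)(2) = 16
A_3→A_4: (-6)(-2) − (-1)(-4) = 8
A_4→A_5: (-1)(-5) − (2)(-2) = 9
A_5→A_6: (2)(-4) − (3)(-5) = 7
A_6→A_7: (3)(0) − (4)(-4) = 16
A_7→A_8: (4)(4) − (0)(0) = 16
A_8→A_1: (0)(3) − (0)(4) = 0
Σ = 75
Area = |Σ|/2 = 37.5.

37.5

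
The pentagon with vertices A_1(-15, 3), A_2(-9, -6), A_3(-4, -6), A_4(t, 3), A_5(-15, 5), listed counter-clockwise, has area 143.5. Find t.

7

Write out the shoelace sum; only the two edges meeting at A_4 involve t:
2·Area = [((-4)·3 − t·(-6)) + (t·5 − (-15)·3)] + 177
       = 11·t + 210 = 287
⇒ t = 7.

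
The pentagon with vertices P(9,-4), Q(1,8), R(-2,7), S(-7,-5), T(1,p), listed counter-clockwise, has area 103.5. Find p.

-3

Write out the shoelace sum; only the two edges meeting at T involve p:
2·Area = [((-7)·p − 1·(-5)) + (1·(-4) − 9·p)] + 158
       = -16·p + 159 = 207
⇒ p = -3.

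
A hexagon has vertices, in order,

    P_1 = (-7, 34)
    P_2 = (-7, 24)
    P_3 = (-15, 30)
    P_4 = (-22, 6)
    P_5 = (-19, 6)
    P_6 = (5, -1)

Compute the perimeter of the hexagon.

110

|P_1P_2| = √((0)² + (-10)²) = √100 = 10
|P_2P_3| = √((-8)² + (6)²) = √100 = 10
|P_3P_4| = √((-7)² + (-24)²) = √625 = 25
|P_4P_5| = √((3)² + (0)²) = √9 = 3
|P_5P_6| = √((24)² + (-7)²) = √625 = 25
|P_6P_1| = √((-12)² + (35)²) = √1369 = 37
Perimeter = 10 + 10 + 25 + 3 + 25 + 37 = 110.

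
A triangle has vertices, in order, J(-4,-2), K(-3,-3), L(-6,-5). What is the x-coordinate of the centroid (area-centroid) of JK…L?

-13/3

Apply the shoelace (surveyor's) formula. First the cross-terms c_i = x_i·y_{i+1} − x_{i+1}·y_i:
  6, -3, -8  ⇒  2A = -5, A = -2.5.
Then Σ (x_i + x_{i+1})·c_i = 65, so x̄ = 65 / (6·(-2.5)) = -13/3.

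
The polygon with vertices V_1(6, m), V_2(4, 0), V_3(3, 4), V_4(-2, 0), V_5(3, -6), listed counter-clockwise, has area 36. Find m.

0

Write out the shoelace sum; only the two edges meeting at V_1 involve m:
2·Area = [(3·m − 6·(-6)) + (6·0 − 4·m)] + 36
       = -1·m + 72 = 72
⇒ m = 0.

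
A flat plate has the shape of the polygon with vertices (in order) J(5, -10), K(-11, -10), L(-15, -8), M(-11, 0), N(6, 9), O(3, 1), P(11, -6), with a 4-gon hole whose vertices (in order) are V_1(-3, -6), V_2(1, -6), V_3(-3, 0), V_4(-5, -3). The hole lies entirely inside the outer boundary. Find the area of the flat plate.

Outer boundary:
Apply the shoelace formula: 2A = Σ (x_i·y_{i+1} − x_{i+1}·y_i), indices taken mod 7.
J→K: (5)(-10) − (-11)(-10) = -160
K→L: (-11)(-8) − (-15)(-10) = -62
L→M: (-15)(0) − (-11)(-8) = -88
M→N: (-11)(9) − (6)(0) = -99
N→O: (6)(1) − (3)(9) = -21
O→P: (3)(-6) − (11)(1) = -29
P→J: (11)(-10) − (5)(-6) = -80
Σ = -539
Area = |Σ|/2 = 269.5.
Hole:
Σ = (24) + (-18) + (9) + (21) = 36
Area = |Σ|/2 = 18.
Net area = 269.5 − 18 = 251.5.

251.5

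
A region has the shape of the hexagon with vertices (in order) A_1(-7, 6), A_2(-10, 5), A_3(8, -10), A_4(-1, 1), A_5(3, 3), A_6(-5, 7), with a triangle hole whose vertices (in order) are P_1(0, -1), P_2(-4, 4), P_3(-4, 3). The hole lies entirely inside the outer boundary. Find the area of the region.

64

Outer boundary:
Apply the shoelace (surveyor's) formula: 2A = Σ (x_i·y_{i+1} − x_{i+1}·y_i), indices taken mod 6.
Σ = (25) + (60) + (-2) + (-6) + (36) + (19) = 132
Area = |Σ|/2 = 66.
Hole:
Apply the shoelace (surveyor's) formula: 2A = Σ (x_i·y_{i+1} − x_{i+1}·y_i), indices taken mod 3.
P_1→P_2: (0)(4) − (-4)(-1) = -4
P_2→P_3: (-4)(3) − (-4)(4) = 4
P_3→P_1: (-4)(-1) − (0)(3) = 4
Σ = 4
Area = |Σ|/2 = 2.
Net area = 66 − 2 = 64.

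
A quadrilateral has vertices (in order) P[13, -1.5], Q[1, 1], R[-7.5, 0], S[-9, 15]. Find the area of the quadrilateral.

Apply the shoelace formula: 2A = Σ (x_i·y_{i+1} − x_{i+1}·y_i), indices taken mod 4.
Cross-terms: 14.5, 7.5, -112.5, -181.5  ⇒  Σ = -272
Area = |Σ|/2 = 136.

136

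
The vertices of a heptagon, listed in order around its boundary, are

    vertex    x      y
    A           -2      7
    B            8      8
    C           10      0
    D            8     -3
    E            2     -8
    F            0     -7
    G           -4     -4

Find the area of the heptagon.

Apply Gauss's area formula: 2A = Σ (x_i·y_{i+1} − x_{i+1}·y_i), indices taken mod 7.
Cross-terms: -72, -80, -30, -58, -14, -28, -36  ⇒  Σ = -318
Area = |Σ|/2 = 159.

159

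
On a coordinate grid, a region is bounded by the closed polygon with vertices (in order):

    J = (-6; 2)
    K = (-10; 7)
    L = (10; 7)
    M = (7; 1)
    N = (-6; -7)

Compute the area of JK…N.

149

Σ = (-22) + (-140) + (-39) + (-43) + (-54) = -298
Area = |Σ|/2 = 149.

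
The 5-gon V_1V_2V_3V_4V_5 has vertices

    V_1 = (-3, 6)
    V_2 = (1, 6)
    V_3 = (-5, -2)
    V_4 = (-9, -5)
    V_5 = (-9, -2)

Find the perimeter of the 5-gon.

32

|V_1V_2| = √((4)² + (0)²) = √16 = 4
|V_2V_3| = √((-6)² + (-8)²) = √100 = 10
|V_3V_4| = √((-4)² + (-3)²) = √25 = 5
|V_4V_5| = √((0)² + (3)²) = √9 = 3
|V_5V_1| = √((6)² + (8)²) = √100 = 10
Perimeter = 4 + 10 + 5 + 3 + 10 = 32.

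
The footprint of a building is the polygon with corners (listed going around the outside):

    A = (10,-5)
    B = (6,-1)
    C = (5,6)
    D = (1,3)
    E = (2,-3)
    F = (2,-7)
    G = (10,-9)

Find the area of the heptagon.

72.5

Σ = (20) + (41) + (9) + (-9) + (-8) + (52) + (40) = 145
Area = |Σ|/2 = 72.5.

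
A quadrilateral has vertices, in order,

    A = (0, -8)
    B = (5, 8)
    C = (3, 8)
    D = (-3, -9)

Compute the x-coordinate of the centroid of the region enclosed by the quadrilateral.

Apply Gauss's area formula. First the cross-terms c_i = x_i·y_{i+1} − x_{i+1}·y_i:
  40, 16, -3, 24  ⇒  2A = 77, A = 38.5.
Then Σ (x_i + x_{i+1})·c_i = 256, so x̄ = 256 / (6·38.5) = 256/231.

256/231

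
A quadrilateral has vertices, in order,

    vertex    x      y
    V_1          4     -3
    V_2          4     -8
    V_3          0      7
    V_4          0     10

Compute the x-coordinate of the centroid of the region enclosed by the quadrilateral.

13/6

Apply the shoelace formula. First the cross-terms c_i = x_i·y_{i+1} − x_{i+1}·y_i:
  -20, 28, 0, -40  ⇒  2A = -32, A = -16.
Then Σ (x_i + x_{i+1})·c_i = -208, so x̄ = -208 / (6·(-16)) = 13/6.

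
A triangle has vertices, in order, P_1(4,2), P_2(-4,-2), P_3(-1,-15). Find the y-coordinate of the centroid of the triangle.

-5

Apply Gauss's area formula. First the cross-terms c_i = x_i·y_{i+1} − x_{i+1}·y_i:
  0, 58, 58  ⇒  2A = 116, A = 58.
Then Σ (y_i + y_{i+1})·c_i = -1740, so ȳ = -1740 / (6·58) = -5.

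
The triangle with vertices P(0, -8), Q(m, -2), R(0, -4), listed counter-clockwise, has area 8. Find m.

4

Write out the shoelace sum; only the two edges meeting at Q involve m:
2·Area = [(0·(-2) − m·(-8)) + (m·(-4) − 0·(-2))] + 0
       = 4·m + 0 = 16
⇒ m = 4.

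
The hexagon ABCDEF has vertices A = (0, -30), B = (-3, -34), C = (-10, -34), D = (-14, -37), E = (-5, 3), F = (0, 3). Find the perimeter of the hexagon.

96

|AB| = √((-3)² + (-4)²) = √25 = 5
|BC| = √((-7)² + (0)²) = √49 = 7
|CD| = √((-4)² + (-3)²) = √25 = 5
|DE| = √((9)² + (40)²) = √1681 = 41
|EF| = √((5)² + (0)²) = √25 = 5
|FA| = √((0)² + (-33)²) = √1089 = 33
Perimeter = 5 + 7 + 5 + 41 + 5 + 33 = 96.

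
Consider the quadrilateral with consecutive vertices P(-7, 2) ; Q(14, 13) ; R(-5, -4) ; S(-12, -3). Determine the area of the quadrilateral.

94

Cross-terms: -119, 9, -33, -45  ⇒  Σ = -188
Area = |Σ|/2 = 94.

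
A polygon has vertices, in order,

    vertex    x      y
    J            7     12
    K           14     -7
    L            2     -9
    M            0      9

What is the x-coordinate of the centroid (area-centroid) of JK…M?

307/51

Apply the shoelace formula. First the cross-terms c_i = x_i·y_{i+1} − x_{i+1}·y_i:
  -217, -112, 18, -63  ⇒  2A = -374, A = -187.
Then Σ (x_i + x_{i+1})·c_i = -6754, so x̄ = -6754 / (6·(-187)) = 307/51.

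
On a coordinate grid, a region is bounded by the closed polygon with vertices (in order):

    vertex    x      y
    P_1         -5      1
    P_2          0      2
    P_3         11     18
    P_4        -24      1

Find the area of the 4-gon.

Apply Gauss's area formula: 2A = Σ (x_i·y_{i+1} − x_{i+1}·y_i), indices taken mod 4.
Σ = (-10) + (-22) + (443) + (-19) = 392
Area = |Σ|/2 = 196.

196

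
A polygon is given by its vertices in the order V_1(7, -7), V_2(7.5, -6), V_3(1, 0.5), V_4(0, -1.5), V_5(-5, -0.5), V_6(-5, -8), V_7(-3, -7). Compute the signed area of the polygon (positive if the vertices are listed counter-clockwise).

Σ = (10.5) + (9.75) + (-1.5) + (-7.5) + (37.5) + (11) + (70) = 129.75
Signed area = Σ/2 = 64.875 (positive ⇒ counter-clockwise traversal).

64.875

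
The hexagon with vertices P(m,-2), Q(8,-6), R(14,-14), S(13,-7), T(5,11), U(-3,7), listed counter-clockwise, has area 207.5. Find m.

-7

Write out the shoelace sum; only the two edges meeting at P involve m:
2·Area = [((-3)·(-2) − m·7) + (m·(-6) − 8·(-2))] + 302
       = -13·m + 324 = 415
⇒ m = -7.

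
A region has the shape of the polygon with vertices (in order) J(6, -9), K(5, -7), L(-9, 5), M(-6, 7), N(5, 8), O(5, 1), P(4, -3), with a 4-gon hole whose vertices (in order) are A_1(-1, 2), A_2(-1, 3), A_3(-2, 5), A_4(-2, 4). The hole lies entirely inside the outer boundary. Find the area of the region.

110.5

Outer boundary:
Apply the surveyor's formula: 2A = Σ (x_i·y_{i+1} − x_{i+1}·y_i), indices taken mod 7.
Σ = (3) + (-38) + (-33) + (-83) + (-35) + (-19) + (-18) = -223
Area = |Σ|/2 = 111.5.
Hole:
Cross-terms: -1, 1, 2, 0  ⇒  Σ = 2
Area = |Σ|/2 = 1.
Net area = 111.5 − 1 = 110.5.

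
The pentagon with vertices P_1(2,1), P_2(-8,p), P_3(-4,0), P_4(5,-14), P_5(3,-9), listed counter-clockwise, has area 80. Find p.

The doubled signed area Σ (x_i y_{i+1} − x_{i+1} y_i) is linear in p.
With p=0 it equals 82; the coefficient of p is 6 (from the two edges through P_2).
So 6·p + 82 = 2·80 = 160 ⇒ p = 13.

13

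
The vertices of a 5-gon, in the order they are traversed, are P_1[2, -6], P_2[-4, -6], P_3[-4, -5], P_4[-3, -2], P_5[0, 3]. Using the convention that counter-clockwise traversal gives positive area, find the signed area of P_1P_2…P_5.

-31

Apply the shoelace (surveyor's) formula: 2A = Σ (x_i·y_{i+1} − x_{i+1}·y_i), indices taken mod 5.
Σ = (-36) + (-4) + (-7) + (-9) + (-6) = -62
Signed area = Σ/2 = -31 (negative ⇒ clockwise traversal).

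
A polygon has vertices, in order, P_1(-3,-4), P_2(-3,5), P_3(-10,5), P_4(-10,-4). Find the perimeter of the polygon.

32

|P_1P_2| = √((0)² + (9)²) = √81 = 9
|P_2P_3| = √((-7)² + (0)²) = √49 = 7
|P_3P_4| = √((0)² + (-9)²) = √81 = 9
|P_4P_1| = √((7)² + (0)²) = √49 = 7
Perimeter = 9 + 7 + 9 + 7 = 32.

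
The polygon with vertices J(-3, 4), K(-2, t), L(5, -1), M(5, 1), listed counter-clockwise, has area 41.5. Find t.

-5

The doubled signed area Σ (x_i y_{i+1} − x_{i+1} y_i) is linear in t.
With t=0 it equals 43; the coefficient of t is -8 (from the two edges through K).
So -8·t + 43 = 2·41.5 = 83 ⇒ t = -5.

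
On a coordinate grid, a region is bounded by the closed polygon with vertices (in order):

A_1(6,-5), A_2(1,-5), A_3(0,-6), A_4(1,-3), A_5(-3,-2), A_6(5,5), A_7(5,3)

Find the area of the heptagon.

47

Apply Gauss's area formula: 2A = Σ (x_i·y_{i+1} − x_{i+1}·y_i), indices taken mod 7.
A_1→A_2: (6)(-5) − (1)(-5) = -25
A_2→A_3: (1)(-6) − (0)(-5) = -6
A_3→A_4: (0)(-3) − (1)(-6) = 6
A_4→A_5: (1)(-2) − (-3)(-3) = -11
A_5→A_6: (-3)(5) − (5)(-2) = -5
A_6→A_7: (5)(3) − (5)(5) = -10
A_7→A_1: (5)(-5) − (6)(3) = -43
Σ = -94
Area = |Σ|/2 = 47.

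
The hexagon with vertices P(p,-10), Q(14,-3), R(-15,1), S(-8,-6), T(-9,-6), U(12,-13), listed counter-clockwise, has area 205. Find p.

14

The doubled signed area Σ (x_i y_{i+1} − x_{i+1} y_i) is linear in p.
With p=0 it equals 270; the coefficient of p is 10 (from the two edges through P).
So 10·p + 270 = 2·205 = 410 ⇒ p = 14.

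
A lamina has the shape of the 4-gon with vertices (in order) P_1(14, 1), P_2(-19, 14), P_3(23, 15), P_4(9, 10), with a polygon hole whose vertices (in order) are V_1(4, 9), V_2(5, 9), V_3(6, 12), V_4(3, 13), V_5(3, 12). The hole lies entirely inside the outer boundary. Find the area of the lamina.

Outer boundary:
Apply the surveyor's formula: 2A = Σ (x_i·y_{i+1} − x_{i+1}·y_i), indices taken mod 4.
Σ = (215) + (-607) + (95) + (-131) = -428
Area = |Σ|/2 = 214.
Hole:
V_1→V_2: (4)(9) − (5)(9) = -9
V_2→V_3: (5)(12) − (6)(9) = 6
V_3→V_4: (6)(13) − (3)(12) = 42
V_4→V_5: (3)(12) − (3)(13) = -3
V_5→V_1: (3)(9) − (4)(12) = -21
Σ = 15
Area = |Σ|/2 = 7.5.
Net area = 214 − 7.5 = 206.5.

206.5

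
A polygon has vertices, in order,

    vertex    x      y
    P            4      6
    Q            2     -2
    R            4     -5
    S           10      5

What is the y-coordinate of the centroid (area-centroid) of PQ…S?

Apply the shoelace (surveyor's) formula. First the cross-terms c_i = x_i·y_{i+1} − x_{i+1}·y_i:
  -20, -2, 70, 40  ⇒  2A = 88, A = 44.
Then Σ (y_i + y_{i+1})·c_i = 374, so ȳ = 374 / (6·44) = 17/12.

17/12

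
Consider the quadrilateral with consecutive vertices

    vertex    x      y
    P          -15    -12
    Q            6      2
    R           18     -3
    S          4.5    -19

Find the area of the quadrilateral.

339.75

Σ = (42) + (-54) + (-328.5) + (-339) = -679.5
Area = |Σ|/2 = 339.75.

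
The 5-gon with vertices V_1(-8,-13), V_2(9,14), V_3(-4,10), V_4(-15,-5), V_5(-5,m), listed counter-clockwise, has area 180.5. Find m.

0

Write out the shoelace sum; only the two edges meeting at V_5 involve m:
2·Area = [((-15)·m − (-5)·(-5)) + ((-5)·(-13) − (-8)·m)] + 321
       = -7·m + 361 = 361
⇒ m = 0.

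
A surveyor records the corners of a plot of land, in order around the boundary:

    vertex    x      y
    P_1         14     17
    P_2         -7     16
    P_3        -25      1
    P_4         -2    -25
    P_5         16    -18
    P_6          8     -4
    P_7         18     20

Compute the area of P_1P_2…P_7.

1068.5

Apply the shoelace formula: 2A = Σ (x_i·y_{i+1} − x_{i+1}·y_i), indices taken mod 7.
Σ = (343) + (393) + (627) + (436) + (80) + (232) + (26) = 2137
Area = |Σ|/2 = 1068.5.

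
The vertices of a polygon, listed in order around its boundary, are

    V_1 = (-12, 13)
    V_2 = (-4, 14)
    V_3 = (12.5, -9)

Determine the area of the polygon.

100.25

Apply the shoelace (surveyor's) formula: 2A = Σ (x_i·y_{i+1} − x_{i+1}·y_i), indices taken mod 3.
Cross-terms: -116, -139, 54.5  ⇒  Σ = -200.5
Area = |Σ|/2 = 100.25.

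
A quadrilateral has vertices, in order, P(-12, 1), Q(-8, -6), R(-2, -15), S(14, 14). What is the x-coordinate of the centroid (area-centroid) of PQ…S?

-11/138

Apply the shoelace formula. First the cross-terms c_i = x_i·y_{i+1} − x_{i+1}·y_i:
  80, 108, 182, 182  ⇒  2A = 552, A = 276.
Then Σ (x_i + x_{i+1})·c_i = -132, so x̄ = -132 / (6·276) = -11/138.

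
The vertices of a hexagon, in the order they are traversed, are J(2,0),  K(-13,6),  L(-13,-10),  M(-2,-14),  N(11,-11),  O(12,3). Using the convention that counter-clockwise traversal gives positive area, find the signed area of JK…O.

Apply Gauss's area formula: 2A = Σ (x_i·y_{i+1} − x_{i+1}·y_i), indices taken mod 6.
Cross-terms: 12, 208, 162, 176, 165, -6  ⇒  Σ = 717
Signed area = Σ/2 = 358.5 (positive ⇒ counter-clockwise traversal).

358.5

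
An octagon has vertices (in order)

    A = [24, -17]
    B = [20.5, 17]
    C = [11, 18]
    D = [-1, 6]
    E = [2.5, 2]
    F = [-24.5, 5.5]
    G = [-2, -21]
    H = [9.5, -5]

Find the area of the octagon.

880.875

Σ = (756.5) + (182) + (84) + (-17) + (62.75) + (525.5) + (209.5) + (-41.5) = 1761.75
Area = |Σ|/2 = 880.875.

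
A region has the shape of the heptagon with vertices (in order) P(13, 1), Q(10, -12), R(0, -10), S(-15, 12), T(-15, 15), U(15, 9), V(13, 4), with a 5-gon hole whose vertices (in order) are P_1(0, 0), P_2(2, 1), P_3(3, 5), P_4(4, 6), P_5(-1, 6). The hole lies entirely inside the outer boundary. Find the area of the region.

441

Outer boundary:
Apply the shoelace (surveyor's) formula: 2A = Σ (x_i·y_{i+1} − x_{i+1}·y_i), indices taken mod 7.
Cross-terms: -166, -100, -150, -45, -360, -57, -39  ⇒  Σ = -917
Area = |Σ|/2 = 458.5.
Hole:
Apply the shoelace formula: 2A = Σ (x_i·y_{i+1} − x_{i+1}·y_i), indices taken mod 5.
Cross-terms: 0, 7, -2, 30, 0  ⇒  Σ = 35
Area = |Σ|/2 = 17.5.
Net area = 458.5 − 17.5 = 441.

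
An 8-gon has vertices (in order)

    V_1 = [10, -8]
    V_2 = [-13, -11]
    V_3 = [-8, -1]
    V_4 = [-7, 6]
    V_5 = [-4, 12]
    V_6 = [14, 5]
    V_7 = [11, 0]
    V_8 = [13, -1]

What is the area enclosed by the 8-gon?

376

Apply Gauss's area formula: 2A = Σ (x_i·y_{i+1} − x_{i+1}·y_i), indices taken mod 8.
Σ = (-214) + (-75) + (-55) + (-60) + (-188) + (-55) + (-11) + (-94) = -752
Area = |Σ|/2 = 376.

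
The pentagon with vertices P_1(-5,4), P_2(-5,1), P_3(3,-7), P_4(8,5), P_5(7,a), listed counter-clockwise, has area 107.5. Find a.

The doubled signed area Σ (x_i y_{i+1} − x_{i+1} y_i) is linear in a.
With a=0 it equals 111; the coefficient of a is 13 (from the two edges through P_5).
So 13·a + 111 = 2·107.5 = 215 ⇒ a = 8.

8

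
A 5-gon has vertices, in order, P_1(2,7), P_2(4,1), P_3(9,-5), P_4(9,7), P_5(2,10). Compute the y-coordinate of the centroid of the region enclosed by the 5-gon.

Apply the surveyor's formula. First the cross-terms c_i = x_i·y_{i+1} − x_{i+1}·y_i:
  -26, -29, 108, 76, -6  ⇒  2A = 123, A = 61.5.
Then Σ (y_i + y_{i+1})·c_i = 1314, so ȳ = 1314 / (6·61.5) = 146/41.

146/41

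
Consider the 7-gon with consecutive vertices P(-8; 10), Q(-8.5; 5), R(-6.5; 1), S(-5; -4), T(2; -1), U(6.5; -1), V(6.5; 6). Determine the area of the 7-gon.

138

Apply the surveyor's formula: 2A = Σ (x_i·y_{i+1} − x_{i+1}·y_i), indices taken mod 7.
Σ = (45) + (24) + (31) + (13) + (4.5) + (45.5) + (113) = 276
Area = |Σ|/2 = 138.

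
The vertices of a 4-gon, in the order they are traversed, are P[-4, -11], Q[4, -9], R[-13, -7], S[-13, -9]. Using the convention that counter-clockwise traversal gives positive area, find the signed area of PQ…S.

34

Apply the surveyor's formula: 2A = Σ (x_i·y_{i+1} − x_{i+1}·y_i), indices taken mod 4.
Cross-terms: 80, -145, 26, 107  ⇒  Σ = 68
Signed area = Σ/2 = 34 (positive ⇒ counter-clockwise traversal).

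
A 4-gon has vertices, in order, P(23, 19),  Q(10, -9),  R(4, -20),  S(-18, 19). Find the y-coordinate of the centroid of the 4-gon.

Apply the shoelace (surveyor's) formula. First the cross-terms c_i = x_i·y_{i+1} − x_{i+1}·y_i:
  -397, -164, -284, -779  ⇒  2A = -1624, A = -812.
Then Σ (y_i + y_{i+1})·c_i = -28532, so ȳ = -28532 / (6·(-812)) = 1019/174.

1019/174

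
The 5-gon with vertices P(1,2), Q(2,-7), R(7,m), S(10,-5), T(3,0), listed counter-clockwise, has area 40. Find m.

The doubled signed area Σ (x_i y_{i+1} − x_{i+1} y_i) is linear in m.
With m=0 it equals 24; the coefficient of m is -8 (from the two edges through R).
So -8·m + 24 = 2·40 = 80 ⇒ m = -7.

-7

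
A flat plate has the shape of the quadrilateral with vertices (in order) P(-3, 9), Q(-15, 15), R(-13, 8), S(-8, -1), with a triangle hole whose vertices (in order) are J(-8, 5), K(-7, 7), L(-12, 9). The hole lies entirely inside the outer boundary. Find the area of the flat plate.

Outer boundary:
Apply the shoelace (surveyor's) formula: 2A = Σ (x_i·y_{i+1} − x_{i+1}·y_i), indices taken mod 4.
Σ = (90) + (75) + (77) + (-75) = 167
Area = |Σ|/2 = 83.5.
Hole:
Apply the shoelace (surveyor's) formula: 2A = Σ (x_i·y_{i+1} − x_{i+1}·y_i), indices taken mod 3.
Cross-terms: -21, 21, 12  ⇒  Σ = 12
Area = |Σ|/2 = 6.
Net area = 83.5 − 6 = 77.5.

77.5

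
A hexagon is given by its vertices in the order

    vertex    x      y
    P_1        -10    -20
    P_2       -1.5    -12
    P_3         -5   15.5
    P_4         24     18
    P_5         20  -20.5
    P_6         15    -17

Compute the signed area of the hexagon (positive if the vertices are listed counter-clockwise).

-904.875

P_1→P_2: (-10)(-12) − (-1.5)(-20) = 90
P_2→P_3: (-1.5)(15.5) − (-5)(-12) = -83.25
P_3→P_4: (-5)(18) − (24)(15.5) = -462
P_4→P_5: (24)(-20.5) − (20)(18) = -852
P_5→P_6: (20)(-17) − (15)(-20.5) = -32.5
P_6→P_1: (15)(-20) − (-10)(-17) = -470
Σ = -1809.75
Signed area = Σ/2 = -904.875 (negative ⇒ clockwise traversal).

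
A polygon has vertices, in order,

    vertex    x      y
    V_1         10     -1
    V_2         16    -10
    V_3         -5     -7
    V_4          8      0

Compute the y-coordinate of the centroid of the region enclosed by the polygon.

-61/11

Apply the shoelace (surveyor's) formula. First the cross-terms c_i = x_i·y_{i+1} − x_{i+1}·y_i:
  -84, -162, 56, -8  ⇒  2A = -198, A = -99.
Then Σ (y_i + y_{i+1})·c_i = 3294, so ȳ = 3294 / (6·(-99)) = -61/11.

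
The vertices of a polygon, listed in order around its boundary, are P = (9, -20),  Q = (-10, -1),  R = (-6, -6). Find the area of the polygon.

9.5

Apply the shoelace (surveyor's) formula: 2A = Σ (x_i·y_{i+1} − x_{i+1}·y_i), indices taken mod 3.
Cross-terms: -209, 54, 174  ⇒  Σ = 19
Area = |Σ|/2 = 9.5.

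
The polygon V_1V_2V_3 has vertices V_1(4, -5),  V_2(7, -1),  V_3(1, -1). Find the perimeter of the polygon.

|V_1V_2| = √((3)² + (4)²) = √25 = 5
|V_2V_3| = √((-6)² + (0)²) = √36 = 6
|V_3V_1| = √((3)² + (-4)²) = √25 = 5
Perimeter = 5 + 6 + 5 = 16.

16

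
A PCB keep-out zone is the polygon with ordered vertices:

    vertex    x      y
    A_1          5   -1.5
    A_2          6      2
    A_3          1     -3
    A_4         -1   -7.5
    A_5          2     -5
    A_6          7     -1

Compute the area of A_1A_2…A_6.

18

Apply the surveyor's formula: 2A = Σ (x_i·y_{i+1} − x_{i+1}·y_i), indices taken mod 6.
Σ = (19) + (-20) + (-10.5) + (20) + (33) + (-5.5) = 36
Area = |Σ|/2 = 18.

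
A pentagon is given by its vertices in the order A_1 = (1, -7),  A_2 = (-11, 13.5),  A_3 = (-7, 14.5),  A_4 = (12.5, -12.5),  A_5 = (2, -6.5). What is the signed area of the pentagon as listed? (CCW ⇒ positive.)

-143

Apply the surveyor's formula: 2A = Σ (x_i·y_{i+1} − x_{i+1}·y_i), indices taken mod 5.
Cross-terms: -63.5, -65, -93.75, -56.25, -7.5  ⇒  Σ = -286
Signed area = Σ/2 = -143 (negative ⇒ clockwise traversal).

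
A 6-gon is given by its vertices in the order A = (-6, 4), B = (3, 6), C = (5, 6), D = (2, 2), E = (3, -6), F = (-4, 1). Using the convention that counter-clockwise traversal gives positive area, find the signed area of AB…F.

-55.5

A→B: (-6)(6) − (3)(4) = -48
B→C: (3)(6) − (5)(6) = -12
C→D: (5)(2) − (2)(6) = -2
D→E: (2)(-6) − (3)(2) = -18
E→F: (3)(1) − (-4)(-6) = -21
F→A: (-4)(4) − (-6)(1) = -10
Σ = -111
Signed area = Σ/2 = -55.5 (negative ⇒ clockwise traversal).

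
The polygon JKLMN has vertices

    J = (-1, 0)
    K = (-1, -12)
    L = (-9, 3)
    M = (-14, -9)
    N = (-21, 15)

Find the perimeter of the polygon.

92

|JK| = √((0)² + (-12)²) = √144 = 12
|KL| = √((-8)² + (15)²) = √289 = 17
|LM| = √((-5)² + (-12)²) = √169 = 13
|MN| = √((-7)² + (24)²) = √625 = 25
|NJ| = √((20)² + (-15)²) = √625 = 25
Perimeter = 12 + 17 + 13 + 25 + 25 = 92.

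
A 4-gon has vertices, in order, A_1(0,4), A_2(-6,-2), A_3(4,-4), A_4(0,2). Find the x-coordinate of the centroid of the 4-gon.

-11/12

Apply the surveyor's formula. First the cross-terms c_i = x_i·y_{i+1} − x_{i+1}·y_i:
  24, 32, 8, 0  ⇒  2A = 64, A = 32.
Then Σ (x_i + x_{i+1})·c_i = -176, so x̄ = -176 / (6·32) = -11/12.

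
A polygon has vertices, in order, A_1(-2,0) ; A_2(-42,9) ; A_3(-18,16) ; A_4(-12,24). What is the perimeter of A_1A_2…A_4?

102

|A_1A_2| = √((-40)² + (9)²) = √1681 = 41
|A_2A_3| = √((24)² + (7)²) = √625 = 25
|A_3A_4| = √((6)² + (8)²) = √100 = 10
|A_4A_1| = √((10)² + (-24)²) = √676 = 26
Perimeter = 41 + 25 + 10 + 26 = 102.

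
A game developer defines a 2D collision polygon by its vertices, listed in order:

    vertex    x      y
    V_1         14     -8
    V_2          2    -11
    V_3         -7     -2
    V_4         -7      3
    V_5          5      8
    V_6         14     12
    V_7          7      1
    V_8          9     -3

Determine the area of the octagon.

Apply the shoelace formula: 2A = Σ (x_i·y_{i+1} − x_{i+1}·y_i), indices taken mod 8.
Cross-terms: -138, -81, -35, -71, -52, -70, -30, -30  ⇒  Σ = -507
Area = |Σ|/2 = 253.5.

253.5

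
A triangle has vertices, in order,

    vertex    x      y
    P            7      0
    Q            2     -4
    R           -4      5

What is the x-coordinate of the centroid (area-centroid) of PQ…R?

5/3

Apply the surveyor's formula. First the cross-terms c_i = x_i·y_{i+1} − x_{i+1}·y_i:
  -28, -6, -35  ⇒  2A = -69, A = -34.5.
Then Σ (x_i + x_{i+1})·c_i = -345, so x̄ = -345 / (6·(-34.5)) = 5/3.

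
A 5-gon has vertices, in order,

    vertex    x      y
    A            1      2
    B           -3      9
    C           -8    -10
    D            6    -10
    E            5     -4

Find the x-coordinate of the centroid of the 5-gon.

Apply the shoelace formula. First the cross-terms c_i = x_i·y_{i+1} − x_{i+1}·y_i:
  15, 102, 140, 26, 14  ⇒  2A = 297, A = 148.5.
Then Σ (x_i + x_{i+1})·c_i = -1062, so x̄ = -1062 / (6·148.5) = -118/99.

-118/99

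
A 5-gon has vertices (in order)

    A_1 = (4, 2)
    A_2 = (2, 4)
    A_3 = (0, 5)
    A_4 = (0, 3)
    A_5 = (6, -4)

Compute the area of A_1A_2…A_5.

16

Cross-terms: 12, 10, 0, -18, 28  ⇒  Σ = 32
Area = |Σ|/2 = 16.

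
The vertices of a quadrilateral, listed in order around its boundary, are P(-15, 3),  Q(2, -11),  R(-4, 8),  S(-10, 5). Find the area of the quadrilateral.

118

Σ = (159) + (-28) + (60) + (45) = 236
Area = |Σ|/2 = 118.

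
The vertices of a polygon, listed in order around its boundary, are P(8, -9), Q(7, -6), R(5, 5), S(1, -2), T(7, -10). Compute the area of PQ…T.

43

Apply Gauss's area formula: 2A = Σ (x_i·y_{i+1} − x_{i+1}·y_i), indices taken mod 5.
Σ = (15) + (65) + (-15) + (4) + (17) = 86
Area = |Σ|/2 = 43.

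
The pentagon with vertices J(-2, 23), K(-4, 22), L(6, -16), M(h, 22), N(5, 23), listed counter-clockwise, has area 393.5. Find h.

Write out the shoelace sum; only the two edges meeting at M involve h:
2·Area = [(6·22 − h·(-16)) + (h·23 − 5·22)] + 141
       = 39·h + 163 = 787
⇒ h = 16.

16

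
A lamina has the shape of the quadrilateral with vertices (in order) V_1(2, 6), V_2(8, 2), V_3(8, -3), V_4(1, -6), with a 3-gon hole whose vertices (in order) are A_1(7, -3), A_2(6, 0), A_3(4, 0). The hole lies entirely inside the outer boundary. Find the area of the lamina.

Outer boundary:
Apply the surveyor's formula: 2A = Σ (x_i·y_{i+1} − x_{i+1}·y_i), indices taken mod 4.
Σ = (-44) + (-40) + (-45) + (18) = -111
Area = |Σ|/2 = 55.5.
Hole:
Apply the shoelace formula: 2A = Σ (x_i·y_{i+1} − x_{i+1}·y_i), indices taken mod 3.
Cross-terms: 18, 0, -12  ⇒  Σ = 6
Area = |Σ|/2 = 3.
Net area = 55.5 − 3 = 52.5.

52.5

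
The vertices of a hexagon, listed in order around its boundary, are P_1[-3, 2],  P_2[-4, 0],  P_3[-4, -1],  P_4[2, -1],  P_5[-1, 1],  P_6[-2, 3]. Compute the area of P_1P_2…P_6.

Apply Gauss's area formula: 2A = Σ (x_i·y_{i+1} − x_{i+1}·y_i), indices taken mod 6.
Σ = (8) + (4) + (6) + (1) + (-1) + (5) = 23
Area = |Σ|/2 = 11.5.

11.5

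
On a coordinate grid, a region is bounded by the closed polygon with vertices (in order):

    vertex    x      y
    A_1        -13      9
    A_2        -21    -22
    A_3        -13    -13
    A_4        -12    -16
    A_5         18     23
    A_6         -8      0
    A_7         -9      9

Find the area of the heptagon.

Apply the shoelace formula: 2A = Σ (x_i·y_{i+1} − x_{i+1}·y_i), indices taken mod 7.
Cross-terms: 475, -13, 52, 12, 184, -72, 36  ⇒  Σ = 674
Area = |Σ|/2 = 337.

337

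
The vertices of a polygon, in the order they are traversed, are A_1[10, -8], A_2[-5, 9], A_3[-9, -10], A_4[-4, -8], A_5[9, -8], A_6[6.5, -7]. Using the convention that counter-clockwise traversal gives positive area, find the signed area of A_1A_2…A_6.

162

Apply the surveyor's formula: 2A = Σ (x_i·y_{i+1} − x_{i+1}·y_i), indices taken mod 6.
A_1→A_2: (10)(9) − (-5)(-8) = 50
A_2→A_3: (-5)(-10) − (-9)(9) = 131
A_3→A_4: (-9)(-8) − (-4)(-10) = 32
A_4→A_5: (-4)(-8) − (9)(-8) = 104
A_5→A_6: (9)(-7) − (6.5)(-8) = -11
A_6→A_1: (6.5)(-8) − (10)(-7) = 18
Σ = 324
Signed area = Σ/2 = 162 (positive ⇒ counter-clockwise traversal).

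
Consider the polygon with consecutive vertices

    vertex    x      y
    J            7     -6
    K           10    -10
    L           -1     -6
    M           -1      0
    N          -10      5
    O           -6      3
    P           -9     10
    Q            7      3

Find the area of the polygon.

Apply Gauss's area formula: 2A = Σ (x_i·y_{i+1} − x_{i+1}·y_i), indices taken mod 8.
J→K: (7)(-10) − (10)(-6) = -10
K→L: (10)(-6) − (-1)(-10) = -70
L→M: (-1)(0) − (-1)(-6) = -6
M→N: (-1)(5) − (-10)(0) = -5
N→O: (-10)(3) − (-6)(5) = 0
O→P: (-6)(10) − (-9)(3) = -33
P→Q: (-9)(3) − (7)(10) = -97
Q→J: (7)(-6) − (7)(3) = -63
Σ = -284
Area = |Σ|/2 = 142.

142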